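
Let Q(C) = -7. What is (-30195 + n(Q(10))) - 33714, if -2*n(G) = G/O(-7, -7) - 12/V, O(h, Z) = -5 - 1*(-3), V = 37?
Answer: -9458767/148 ≈ -63911.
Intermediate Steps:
O(h, Z) = -2 (O(h, Z) = -5 + 3 = -2)
n(G) = 6/37 + G/4 (n(G) = -(G/(-2) - 12/37)/2 = -(G*(-½) - 12*1/37)/2 = -(-G/2 - 12/37)/2 = -(-12/37 - G/2)/2 = 6/37 + G/4)
(-30195 + n(Q(10))) - 33714 = (-30195 + (6/37 + (¼)*(-7))) - 33714 = (-30195 + (6/37 - 7/4)) - 33714 = (-30195 - 235/148) - 33714 = -4469095/148 - 33714 = -9458767/148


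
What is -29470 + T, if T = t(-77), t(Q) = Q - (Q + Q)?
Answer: -29393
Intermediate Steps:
t(Q) = -Q (t(Q) = Q - 2*Q = -Q)
T = 77 (T = -1*(-77) = 77)
-29470 + T = -29470 + 77 = -29393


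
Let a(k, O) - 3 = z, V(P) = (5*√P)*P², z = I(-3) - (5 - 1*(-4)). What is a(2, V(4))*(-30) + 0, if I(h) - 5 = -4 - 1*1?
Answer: 180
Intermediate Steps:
I(h) = 0 (I(h) = 5 + (-4 - 1*1) = 5 + (-4 - 1) = 5 - 5 = 0)
z = -9 (z = 0 - (5 - 1*(-4)) = 0 - (5 + 4) = 0 - 1*9 = 0 - 9 = -9)
V(P) = 5*P^(5/2)
a(k, O) = -6 (a(k, O) = 3 - 9 = -6)
a(2, V(4))*(-30) + 0 = -6*(-30) + 0 = 180 + 0 = 180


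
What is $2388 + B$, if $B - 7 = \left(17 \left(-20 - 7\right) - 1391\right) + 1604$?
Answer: $2149$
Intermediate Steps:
$B = -239$ ($B = 7 + \left(\left(17 \left(-20 - 7\right) - 1391\right) + 1604\right) = 7 + \left(\left(17 \left(-27\right) - 1391\right) + 1604\right) = 7 + \left(\left(-459 - 1391\right) + 1604\right) = 7 + \left(-1850 + 1604\right) = 7 - 246 = -239$)
$2388 + B = 2388 - 239 = 2149$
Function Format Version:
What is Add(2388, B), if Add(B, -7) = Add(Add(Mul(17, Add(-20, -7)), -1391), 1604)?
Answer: 2149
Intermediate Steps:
B = -239 (B = Add(7, Add(Add(Mul(17, Add(-20, -7)), -1391), 1604)) = Add(7, Add(Add(Mul(17, -27), -1391), 1604)) = Add(7, Add(Add(-459, -1391), 1604)) = Add(7, Add(-1850, 1604)) = Add(7, -246) = -239)
Add(2388, B) = Add(2388, -239) = 2149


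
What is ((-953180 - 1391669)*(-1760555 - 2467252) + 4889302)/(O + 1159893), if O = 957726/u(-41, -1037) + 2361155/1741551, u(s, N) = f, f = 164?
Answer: 1415729552985334905990/166475208702749 ≈ 8.5041e+6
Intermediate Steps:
u(s, N) = 164
O = 834157951223/142807182 (O = 957726/164 + 2361155/1741551 = 957726*(1/164) + 2361155*(1/1741551) = 478863/82 + 2361155/1741551 = 834157951223/142807182 ≈ 5841.1)
((-953180 - 1391669)*(-1760555 - 2467252) + 4889302)/(O + 1159893) = ((-953180 - 1391669)*(-1760555 - 2467252) + 4889302)/(834157951223/142807182 + 1159893) = (-2344849*(-4227807) + 4889302)/(166475208702749/142807182) = (9913569016143 + 4889302)*(142807182/166475208702749) = 9913573905445*(142807182/166475208702749) = 1415729552985334905990/166475208702749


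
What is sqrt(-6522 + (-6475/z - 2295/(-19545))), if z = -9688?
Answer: I*sqrt(5301875040122846)/901676 ≈ 80.754*I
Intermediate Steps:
sqrt(-6522 + (-6475/z - 2295/(-19545))) = sqrt(-6522 + (-6475/(-9688) - 2295/(-19545))) = sqrt(-6522 + (-6475*(-1/9688) - 2295*(-1/19545))) = sqrt(-6522 + (925/1384 + 153/1303)) = sqrt(-6522 + 1417027/1803352) = sqrt(-11760044717/1803352) = I*sqrt(5301875040122846)/901676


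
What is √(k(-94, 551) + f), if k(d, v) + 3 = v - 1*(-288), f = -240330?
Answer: I*√239494 ≈ 489.38*I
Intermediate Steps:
k(d, v) = 285 + v (k(d, v) = -3 + (v - 1*(-288)) = -3 + (v + 288) = -3 + (288 + v) = 285 + v)
√(k(-94, 551) + f) = √((285 + 551) - 240330) = √(836 - 240330) = √(-239494) = I*√239494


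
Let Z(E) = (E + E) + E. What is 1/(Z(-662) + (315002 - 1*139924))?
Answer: 1/173092 ≈ 5.7773e-6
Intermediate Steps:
Z(E) = 3*E (Z(E) = 2*E + E = 3*E)
1/(Z(-662) + (315002 - 1*139924)) = 1/(3*(-662) + (315002 - 1*139924)) = 1/(-1986 + (315002 - 139924)) = 1/(-1986 + 175078) = 1/173092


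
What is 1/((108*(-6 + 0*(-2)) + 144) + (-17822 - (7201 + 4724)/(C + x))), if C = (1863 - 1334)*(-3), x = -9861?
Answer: -24/439799 ≈ -5.4570e-5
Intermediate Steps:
C = -1587 (C = 529*(-3) = -1587)
1/((108*(-6 + 0*(-2)) + 144) + (-17822 - (7201 + 4724)/(C + x))) = 1/((108*(-6 + 0*(-2)) + 144) + (-17822 - (7201 + 4724)/(-1587 - 9861))) = 1/((108*(-6 + 0) + 144) + (-17822 - 11925/(-11448))) = 1/((108*(-6) + 144) + (-17822 - 11925*(-1)/11448)) = 1/((-648 + 144) + (-17822 - 1*(-25/24))) = 1/(-504 + (-17822 + 25/24)) = 1/(-504 - 427703/24) = 1/(-439799/24) = -24/439799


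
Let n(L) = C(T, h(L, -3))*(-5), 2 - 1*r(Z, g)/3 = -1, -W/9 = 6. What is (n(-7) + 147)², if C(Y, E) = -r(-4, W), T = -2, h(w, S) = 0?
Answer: 36864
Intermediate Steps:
W = -54 (W = -9*6 = -54)
r(Z, g) = 9 (r(Z, g) = 6 - 3*(-1) = 6 + 3 = 9)
C(Y, E) = -9 (C(Y, E) = -1*9 = -9)
n(L) = 45 (n(L) = -9*(-5) = 45)
(n(-7) + 147)² = (45 + 147)² = 192² = 36864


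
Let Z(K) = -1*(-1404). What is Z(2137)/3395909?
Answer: 1404/3395909 ≈ 0.00041344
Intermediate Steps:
Z(K) = 1404
Z(2137)/3395909 = 1404/3395909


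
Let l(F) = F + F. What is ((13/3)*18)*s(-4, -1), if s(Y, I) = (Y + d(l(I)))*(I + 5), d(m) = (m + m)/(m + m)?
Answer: -936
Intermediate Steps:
l(F) = 2*F
d(m) = 1 (d(m) = (2*m)/((2*m)) = (2*m)*(1/(2*m)) = 1)
s(Y, I) = (1 + Y)*(5 + I) (s(Y, I) = (Y + 1)*(I + 5) = (1 + Y)*(5 + I))
((13/3)*18)*s(-4, -1) = ((13/3)*18)*(5 - 1 + 5*(-4) - 1*(-4)) = ((13*(⅓))*18)*(5 - 1 - 20 + 4) = ((13/3)*18)*(-12) = 78*(-12) = -936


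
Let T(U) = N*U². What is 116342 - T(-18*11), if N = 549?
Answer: -21406654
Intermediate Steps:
T(U) = 549*U²
116342 - T(-18*11) = 116342 - 549*(-18*11)² = 116342 - 549*(-198)² = 116342 - 549*39204 = 116342 - 1*21522996 = 116342 - 21522996 = -21406654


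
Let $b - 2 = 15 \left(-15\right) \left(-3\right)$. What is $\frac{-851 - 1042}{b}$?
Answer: $- \frac{1893}{677} \approx -2.7962$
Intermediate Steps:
$b = 677$ ($b = 2 + 15 \left(-15\right) \left(-3\right) = 2 - -675 = 2 + 675 = 677$)
$\frac{-851 - 1042}{b} = \frac{-851 - 1042}{677} = \left(-851 - 1042\right) \frac{1}{677} = \left(-1893\right) \frac{1}{677} = - \frac{1893}{677}$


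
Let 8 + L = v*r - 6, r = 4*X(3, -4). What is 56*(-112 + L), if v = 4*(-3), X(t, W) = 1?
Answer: -9744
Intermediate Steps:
v = -12
r = 4 (r = 4*1 = 4)
L = -62 (L = -8 + (-12*4 - 6) = -8 + (-48 - 6) = -8 - 54 = -62)
56*(-112 + L) = 56*(-112 - 62) = 56*(-174) = -9744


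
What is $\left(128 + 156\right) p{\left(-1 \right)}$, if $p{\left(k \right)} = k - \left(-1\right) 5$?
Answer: $1136$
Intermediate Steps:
$p{\left(k \right)} = 5 + k$ ($p{\left(k \right)} = k - -5 = k + 5 = 5 + k$)
$\left(128 + 156\right) p{\left(-1 \right)} = \left(128 + 156\right) \left(5 - 1\right) = 284 \cdot 4 = 1136$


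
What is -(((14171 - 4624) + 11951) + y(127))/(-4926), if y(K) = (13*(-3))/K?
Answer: 910069/208534 ≈ 4.3641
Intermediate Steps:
y(K) = -39/K
-(((14171 - 4624) + 11951) + y(127))/(-4926) = -(((14171 - 4624) + 11951) - 39/127)/(-4926) = -((9547 + 11951) - 39*1/127)*(-1)/4926 = -(21498 - 39/127)*(-1)/4926 = -2730207*(-1)/(127*4926) = -1*(-910069/208534) = 910069/208534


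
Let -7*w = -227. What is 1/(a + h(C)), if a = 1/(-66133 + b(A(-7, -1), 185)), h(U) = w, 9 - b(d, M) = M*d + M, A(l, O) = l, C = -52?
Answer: 455098/14758171 ≈ 0.030837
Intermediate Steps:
w = 227/7 (w = -1/7*(-227) = 227/7 ≈ 32.429)
b(d, M) = 9 - M - M*d (b(d, M) = 9 - (M*d + M) = 9 - (M + M*d) = 9 + (-M - M*d) = 9 - M - M*d)
h(U) = 227/7
a = -1/65014 (a = 1/(-66133 + (9 - 1*185 - 1*185*(-7))) = 1/(-66133 + (9 - 185 + 1295)) = 1/(-66133 + 1119) = 1/(-65014) = -1/65014 ≈ -1.5381e-5)
1/(a + h(C)) = 1/(-1/65014 + 227/7) = 1/(14758171/455098) = 455098/14758171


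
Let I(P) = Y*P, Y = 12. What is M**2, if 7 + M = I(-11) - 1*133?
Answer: 73984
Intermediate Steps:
I(P) = 12*P
M = -272 (M = -7 + (12*(-11) - 1*133) = -7 + (-132 - 133) = -7 - 265 = -272)
M**2 = (-272)**2 = 73984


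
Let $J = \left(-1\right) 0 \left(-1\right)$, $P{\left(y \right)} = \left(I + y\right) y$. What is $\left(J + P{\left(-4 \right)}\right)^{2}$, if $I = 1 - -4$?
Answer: $16$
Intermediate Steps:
$I = 5$ ($I = 1 + 4 = 5$)
$P{\left(y \right)} = y \left(5 + y\right)$ ($P{\left(y \right)} = \left(5 + y\right) y = y \left(5 + y\right)$)
$J = 0$ ($J = 0 \left(-1\right) = 0$)
$\left(J + P{\left(-4 \right)}\right)^{2} = \left(0 - 4 \left(5 - 4\right)\right)^{2} = \left(0 - 4\right)^{2} = \left(-4\right)^{2} = 16$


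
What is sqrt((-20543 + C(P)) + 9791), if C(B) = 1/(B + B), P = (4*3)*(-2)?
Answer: I*sqrt(1548291)/12 ≈ 103.69*I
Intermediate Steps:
P = -24 (P = 12*(-2) = -24)
C(B) = 1/(2*B)
sqrt((-20543 + C(P)) + 9791) = sqrt((-20543 + (1/2)/(-24)) + 9791) = sqrt((-20543 + (1/2)*(-1/24)) + 9791) = sqrt((-20543 - 1/48) + 9791) = sqrt(-986065/48 + 9791) = sqrt(-516097/48) = I*sqrt(1548291)/12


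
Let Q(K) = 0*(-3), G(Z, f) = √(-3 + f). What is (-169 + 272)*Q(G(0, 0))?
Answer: 0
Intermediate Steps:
Q(K) = 0
(-169 + 272)*Q(G(0, 0)) = (-169 + 272)*0 = 103*0 = 0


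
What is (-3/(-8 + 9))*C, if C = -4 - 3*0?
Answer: 12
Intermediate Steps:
C = -4 (C = -4 + 0 = -4)
(-3/(-8 + 9))*C = -3/(-8 + 9)*(-4) = -3/1*(-4) = -3*1*(-4) = -3*(-4) = 12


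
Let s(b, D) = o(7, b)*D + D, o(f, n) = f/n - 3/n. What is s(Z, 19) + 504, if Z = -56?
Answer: 7303/14 ≈ 521.64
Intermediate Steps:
o(f, n) = -3/n + f/n
s(b, D) = D + 4*D/b (s(b, D) = ((-3 + 7)/b)*D + D = (4/b)*D + D = 4*D/b + D = D + 4*D/b)
s(Z, 19) + 504 = 19*(4 - 56)/(-56) + 504 = 19*(-1/56)*(-52) + 504 = 247/14 + 504 = 7303/14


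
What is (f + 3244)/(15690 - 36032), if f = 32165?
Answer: -35409/20342 ≈ -1.7407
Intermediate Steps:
(f + 3244)/(15690 - 36032) = (32165 + 3244)/(15690 - 36032) = 35409/(-20342) = 35409*(-1/20342) = -35409/20342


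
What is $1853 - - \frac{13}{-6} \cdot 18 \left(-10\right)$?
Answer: $2243$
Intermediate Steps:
$1853 - - \frac{13}{-6} \cdot 18 \left(-10\right) = 1853 - \left(-13\right) \left(- \frac{1}{6}\right) 18 \left(-10\right) = 1853 - \frac{13}{6} \cdot 18 \left(-10\right) = 1853 - 39 \left(-10\right) = 1853 - -390 = 1853 + 390 = 2243$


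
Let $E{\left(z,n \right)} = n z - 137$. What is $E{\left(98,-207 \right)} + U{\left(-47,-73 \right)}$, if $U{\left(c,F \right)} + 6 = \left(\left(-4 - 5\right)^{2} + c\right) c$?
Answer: $-22027$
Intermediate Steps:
$U{\left(c,F \right)} = -6 + c \left(81 + c\right)$ ($U{\left(c,F \right)} = -6 + \left(\left(-4 - 5\right)^{2} + c\right) c = -6 + \left(\left(-9\right)^{2} + c\right) c = -6 + \left(81 + c\right) c = -6 + c \left(81 + c\right)$)
$E{\left(z,n \right)} = -137 + n z$
$E{\left(98,-207 \right)} + U{\left(-47,-73 \right)} = \left(-137 - 20286\right) + \left(-6 + \left(-47\right)^{2} + 81 \left(-47\right)\right) = \left(-137 - 20286\right) - 1604 = -20423 - 1604 = -22027$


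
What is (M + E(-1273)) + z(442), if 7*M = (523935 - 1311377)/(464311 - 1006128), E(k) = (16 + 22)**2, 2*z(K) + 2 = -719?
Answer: 8220396957/7585438 ≈ 1083.7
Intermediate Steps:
z(K) = -721/2 (z(K) = -1 + (1/2)*(-719) = -1 - 719/2 = -721/2)
E(k) = 1444 (E(k) = 38**2 = 1444)
M = 787442/3792719 (M = ((523935 - 1311377)/(464311 - 1006128))/7 = (-787442/(-541817))/7 = (-787442*(-1/541817))/7 = (1/7)*(787442/541817) = 787442/3792719 ≈ 0.20762)
(M + E(-1273)) + z(442) = (787442/3792719 + 1444) - 721/2 = 5477473678/3792719 - 721/2 = 8220396957/7585438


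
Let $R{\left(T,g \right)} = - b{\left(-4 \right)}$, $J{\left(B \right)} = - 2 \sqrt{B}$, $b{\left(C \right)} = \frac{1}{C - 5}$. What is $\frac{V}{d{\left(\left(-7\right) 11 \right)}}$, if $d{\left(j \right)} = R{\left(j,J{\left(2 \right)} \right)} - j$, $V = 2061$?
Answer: $\frac{18549}{694} \approx 26.728$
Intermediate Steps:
$b{\left(C \right)} = \frac{1}{-5 + C}$
$R{\left(T,g \right)} = \frac{1}{9}$ ($R{\left(T,g \right)} = - \frac{1}{-5 - 4} = - \frac{1}{-9} = \left(-1\right) \left(- \frac{1}{9}\right) = \frac{1}{9}$)
$d{\left(j \right)} = \frac{1}{9} - j$
$\frac{V}{d{\left(\left(-7\right) 11 \right)}} = \frac{2061}{\frac{1}{9} - \left(-7\right) 11} = \frac{2061}{\frac{1}{9} - -77} = \frac{2061}{\frac{1}{9} + 77} = \frac{2061}{\frac{694}{9}} = 2061 \cdot \frac{9}{694} = \frac{18549}{694}$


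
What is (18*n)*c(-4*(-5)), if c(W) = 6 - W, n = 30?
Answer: -7560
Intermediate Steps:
(18*n)*c(-4*(-5)) = (18*30)*(6 - (-4)*(-5)) = 540*(6 - 1*20) = 540*(6 - 20) = 540*(-14) = -7560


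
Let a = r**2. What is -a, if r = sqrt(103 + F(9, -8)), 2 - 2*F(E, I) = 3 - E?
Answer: -107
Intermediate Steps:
F(E, I) = -1/2 + E/2 (F(E, I) = 1 - (3 - E)/2 = 1 + (-3/2 + E/2) = -1/2 + E/2)
r = sqrt(107) (r = sqrt(103 + (-1/2 + (1/2)*9)) = sqrt(103 + (-1/2 + 9/2)) = sqrt(103 + 4) = sqrt(107) ≈ 10.344)
a = 107 (a = (sqrt(107))**2 = 107)
-a = -1*107 = -107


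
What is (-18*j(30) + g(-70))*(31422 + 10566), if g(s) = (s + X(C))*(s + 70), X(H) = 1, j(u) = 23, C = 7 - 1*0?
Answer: -17383032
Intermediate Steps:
C = 7 (C = 7 + 0 = 7)
g(s) = (1 + s)*(70 + s) (g(s) = (s + 1)*(s + 70) = (1 + s)*(70 + s))
(-18*j(30) + g(-70))*(31422 + 10566) = (-18*23 + (70 + (-70)² + 71*(-70)))*(31422 + 10566) = (-414 + (70 + 4900 - 4970))*41988 = (-414 + 0)*41988 = -414*41988 = -17383032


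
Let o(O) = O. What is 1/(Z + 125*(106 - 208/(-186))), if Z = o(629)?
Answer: 93/1303747 ≈ 7.1333e-5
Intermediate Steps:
Z = 629
1/(Z + 125*(106 - 208/(-186))) = 1/(629 + 125*(106 - 208/(-186))) = 1/(629 + 125*(106 - 208*(-1/186))) = 1/(629 + 125*(106 + 104/93)) = 1/(629 + 125*(9962/93)) = 1/(629 + 1245250/93) = 1/(1303747/93) = 93/1303747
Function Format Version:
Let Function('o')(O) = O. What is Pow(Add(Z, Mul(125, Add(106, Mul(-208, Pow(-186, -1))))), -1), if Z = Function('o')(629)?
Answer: Rational(93, 1303747) ≈ 7.1333e-5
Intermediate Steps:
Z = 629
Pow(Add(Z, Mul(125, Add(106, Mul(-208, Pow(-186, -1))))), -1) = Pow(Add(629, Mul(125, Add(106, Mul(-208, Pow(-186, -1))))), -1) = Pow(Add(629, Mul(125, Add(106, Mul(-208, Rational(-1, 186))))), -1) = Pow(Add(629, Mul(125, Add(106, Rational(104, 93)))), -1) = Pow(Add(629, Mul(125, Rational(9962, 93))), -1) = Pow(Add(629, Rational(1245250, 93)), -1) = Pow(Rational(1303747, 93), -1) = Rational(93, 1303747)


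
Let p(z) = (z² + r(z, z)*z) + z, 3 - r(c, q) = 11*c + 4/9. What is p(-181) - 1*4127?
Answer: -2991425/9 ≈ -3.3238e+5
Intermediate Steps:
r(c, q) = 23/9 - 11*c (r(c, q) = 3 - (11*c + 4/9) = 3 - (4/9 + 11*c) = 3 + (-4/9 - 11*c) = 23/9 - 11*c)
p(z) = z + z² + z*(23/9 - 11*z) (p(z) = (z² + (23/9 - 11*z)*z) + z = (z² + z*(23/9 - 11*z)) + z = z + z² + z*(23/9 - 11*z))
p(-181) - 1*4127 = (2/9)*(-181)*(16 - 45*(-181)) - 1*4127 = (2/9)*(-181)*(16 + 8145) - 4127 = (2/9)*(-181)*8161 - 4127 = -2954282/9 - 4127 = -2991425/9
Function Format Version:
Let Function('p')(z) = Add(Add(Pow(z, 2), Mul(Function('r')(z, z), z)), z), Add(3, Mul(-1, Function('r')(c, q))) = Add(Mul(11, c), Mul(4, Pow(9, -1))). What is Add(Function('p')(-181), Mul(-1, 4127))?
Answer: Rational(-2991425, 9) ≈ -3.3238e+5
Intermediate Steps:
Function('r')(c, q) = Add(Rational(23, 9), Mul(-11, c)) (Function('r')(c, q) = Add(3, Mul(-1, Add(Mul(11, c), Mul(4, Pow(9, -1))))) = Add(3, Mul(-1, Add(Mul(11, c), Mul(4, Rational(1, 9))))) = Add(3, Mul(-1, Add(Mul(11, c), Rational(4, 9)))) = Add(3, Mul(-1, Add(Rational(4, 9), Mul(11, c)))) = Add(3, Add(Rational(-4, 9), Mul(-11, c))) = Add(Rational(23, 9), Mul(-11, c)))
Function('p')(z) = Add(z, Pow(z, 2), Mul(z, Add(Rational(23, 9), Mul(-11, z)))) (Function('p')(z) = Add(Add(Pow(z, 2), Mul(Add(Rational(23, 9), Mul(-11, z)), z)), z) = Add(Add(Pow(z, 2), Mul(z, Add(Rational(23, 9), Mul(-11, z)))), z) = Add(z, Pow(z, 2), Mul(z, Add(Rational(23, 9), Mul(-11, z)))))
Add(Function('p')(-181), Mul(-1, 4127)) = Add(Mul(Rational(2, 9), -181, Add(16, Mul(-45, -181))), Mul(-1, 4127)) = Add(Mul(Rational(2, 9), -181, Add(16, 8145)), -4127) = Add(Mul(Rational(2, 9), -181, 8161), -4127) = Add(Rational(-2954282, 9), -4127) = Rational(-2991425, 9)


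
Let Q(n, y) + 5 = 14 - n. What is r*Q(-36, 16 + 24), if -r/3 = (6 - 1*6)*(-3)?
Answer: 0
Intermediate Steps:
Q(n, y) = 9 - n (Q(n, y) = -5 + (14 - n) = 9 - n)
r = 0 (r = -3*(6 - 1*6)*(-3) = -3*(6 - 6)*(-3) = -0*(-3) = -3*0 = 0)
r*Q(-36, 16 + 24) = 0*(9 - 1*(-36)) = 0*(9 + 36) = 0*45 = 0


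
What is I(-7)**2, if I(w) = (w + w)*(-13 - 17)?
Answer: 176400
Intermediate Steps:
I(w) = -60*w (I(w) = (2*w)*(-30) = -60*w)
I(-7)**2 = (-60*(-7))**2 = 420**2 = 176400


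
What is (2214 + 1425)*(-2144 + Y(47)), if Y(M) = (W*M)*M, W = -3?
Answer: -31917669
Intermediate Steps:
Y(M) = -3*M² (Y(M) = (-3*M)*M = -3*M²)
(2214 + 1425)*(-2144 + Y(47)) = (2214 + 1425)*(-2144 - 3*47²) = 3639*(-2144 - 3*2209) = 3639*(-2144 - 6627) = 3639*(-8771) = -31917669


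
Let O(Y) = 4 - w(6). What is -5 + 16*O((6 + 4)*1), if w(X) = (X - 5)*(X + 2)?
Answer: -69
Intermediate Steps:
w(X) = (-5 + X)*(2 + X)
O(Y) = -4 (O(Y) = 4 - (-10 + 6² - 3*6) = 4 - (-10 + 36 - 18) = 4 - 1*8 = 4 - 8 = -4)
-5 + 16*O((6 + 4)*1) = -5 + 16*(-4) = -5 - 64 = -69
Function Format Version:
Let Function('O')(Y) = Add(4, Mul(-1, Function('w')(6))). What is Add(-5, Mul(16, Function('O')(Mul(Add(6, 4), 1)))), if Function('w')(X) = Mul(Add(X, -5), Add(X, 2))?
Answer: -69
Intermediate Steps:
Function('w')(X) = Mul(Add(-5, X), Add(2, X))
Function('O')(Y) = -4 (Function('O')(Y) = Add(4, Mul(-1, Add(-10, Pow(6, 2), Mul(-3, 6)))) = Add(4, Mul(-1, Add(-10, 36, -18))) = Add(4, Mul(-1, 8)) = Add(4, -8) = -4)
Add(-5, Mul(16, Function('O')(Mul(Add(6, 4), 1)))) = Add(-5, Mul(16, -4)) = Add(-5, -64) = -69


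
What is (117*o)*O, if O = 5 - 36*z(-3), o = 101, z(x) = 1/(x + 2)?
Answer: 484497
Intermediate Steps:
z(x) = 1/(2 + x)
O = 41 (O = 5 - 36/(2 - 3) = 5 - 36/(-1) = 5 - 36*(-1) = 5 - 6*(-6) = 5 + 36 = 41)
(117*o)*O = (117*101)*41 = 11817*41 = 484497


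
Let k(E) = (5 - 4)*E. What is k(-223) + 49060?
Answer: 48837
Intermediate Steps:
k(E) = E (k(E) = 1*E = E)
k(-223) + 49060 = -223 + 49060 = 48837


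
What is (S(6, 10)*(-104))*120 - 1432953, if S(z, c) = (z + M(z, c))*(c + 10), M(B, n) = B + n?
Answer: -6924153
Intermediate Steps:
S(z, c) = (10 + c)*(c + 2*z) (S(z, c) = (z + (z + c))*(c + 10) = (z + (c + z))*(10 + c) = (c + 2*z)*(10 + c) = (10 + c)*(c + 2*z))
(S(6, 10)*(-104))*120 - 1432953 = ((10*10 + 20*6 + 10*6 + 10*(10 + 6))*(-104))*120 - 1432953 = ((100 + 120 + 60 + 10*16)*(-104))*120 - 1432953 = ((100 + 120 + 60 + 160)*(-104))*120 - 1432953 = (440*(-104))*120 - 1432953 = -45760*120 - 1432953 = -5491200 - 1432953 = -6924153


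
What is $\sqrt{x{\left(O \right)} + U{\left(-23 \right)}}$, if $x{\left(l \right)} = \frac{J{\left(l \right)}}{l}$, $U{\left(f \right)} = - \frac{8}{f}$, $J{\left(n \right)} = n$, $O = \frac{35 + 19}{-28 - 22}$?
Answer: $\frac{\sqrt{713}}{23} \approx 1.161$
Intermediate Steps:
$O = - \frac{27}{25}$ ($O = \frac{54}{-50} = 54 \left(- \frac{1}{50}\right) = - \frac{27}{25} \approx -1.08$)
$x{\left(l \right)} = 1$ ($x{\left(l \right)} = \frac{l}{l} = 1$)
$\sqrt{x{\left(O \right)} + U{\left(-23 \right)}} = \sqrt{1 - \frac{8}{-23}} = \sqrt{1 - - \frac{8}{23}} = \sqrt{1 + \frac{8}{23}} = \sqrt{\frac{31}{23}} = \frac{\sqrt{713}}{23}$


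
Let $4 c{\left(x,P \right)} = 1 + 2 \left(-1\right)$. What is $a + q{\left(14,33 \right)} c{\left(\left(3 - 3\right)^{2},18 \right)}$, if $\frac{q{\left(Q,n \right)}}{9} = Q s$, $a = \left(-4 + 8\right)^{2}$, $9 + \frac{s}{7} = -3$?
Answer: $2662$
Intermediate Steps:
$s = -84$ ($s = -63 + 7 \left(-3\right) = -63 - 21 = -84$)
$a = 16$ ($a = 4^{2} = 16$)
$q{\left(Q,n \right)} = - 756 Q$ ($q{\left(Q,n \right)} = 9 Q \left(-84\right) = 9 \left(- 84 Q\right) = - 756 Q$)
$c{\left(x,P \right)} = - \frac{1}{4}$ ($c{\left(x,P \right)} = \frac{1 + 2 \left(-1\right)}{4} = \frac{1 - 2}{4} = \frac{1}{4} \left(-1\right) = - \frac{1}{4}$)
$a + q{\left(14,33 \right)} c{\left(\left(3 - 3\right)^{2},18 \right)} = 16 + \left(-756\right) 14 \left(- \frac{1}{4}\right) = 16 - -2646 = 16 + 2646 = 2662$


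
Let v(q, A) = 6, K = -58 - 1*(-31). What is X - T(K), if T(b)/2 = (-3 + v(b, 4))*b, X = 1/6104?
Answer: 988849/6104 ≈ 162.00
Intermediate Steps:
K = -27 (K = -58 + 31 = -27)
X = 1/6104 ≈ 0.00016383
T(b) = 6*b (T(b) = 2*((-3 + 6)*b) = 2*(3*b) = 6*b)
X - T(K) = 1/6104 - 6*(-27) = 1/6104 - 1*(-162) = 1/6104 + 162 = 988849/6104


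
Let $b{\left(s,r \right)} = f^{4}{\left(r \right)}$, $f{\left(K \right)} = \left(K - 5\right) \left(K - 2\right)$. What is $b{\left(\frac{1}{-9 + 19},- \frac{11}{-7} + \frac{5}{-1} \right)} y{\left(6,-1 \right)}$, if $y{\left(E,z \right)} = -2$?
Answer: $- \frac{50532691292192}{5764801} \approx -8.7657 \cdot 10^{6}$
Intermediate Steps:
$f{\left(K \right)} = \left(-5 + K\right) \left(-2 + K\right)$
$b{\left(s,r \right)} = \left(10 + r^{2} - 7 r\right)^{4}$
$b{\left(\frac{1}{-9 + 19},- \frac{11}{-7} + \frac{5}{-1} \right)} y{\left(6,-1 \right)} = \left(10 + \left(- \frac{11}{-7} + \frac{5}{-1}\right)^{2} - 7 \left(- \frac{11}{-7} + \frac{5}{-1}\right)\right)^{4} \left(-2\right) = \left(10 + \left(\left(-11\right) \left(- \frac{1}{7}\right) + 5 \left(-1\right)\right)^{2} - 7 \left(\left(-11\right) \left(- \frac{1}{7}\right) + 5 \left(-1\right)\right)\right)^{4} \left(-2\right) = \left(10 + \left(\frac{11}{7} - 5\right)^{2} - 7 \left(\frac{11}{7} - 5\right)\right)^{4} \left(-2\right) = \left(10 + \left(- \frac{24}{7}\right)^{2} - -24\right)^{4} \left(-2\right) = \left(10 + \frac{576}{49} + 24\right)^{4} \left(-2\right) = \left(\frac{2242}{49}\right)^{4} \left(-2\right) = \frac{25266345646096}{5764801} \left(-2\right) = - \frac{50532691292192}{5764801}$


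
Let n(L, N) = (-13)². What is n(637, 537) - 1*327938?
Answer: -327769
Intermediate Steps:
n(L, N) = 169
n(637, 537) - 1*327938 = 169 - 1*327938 = 169 - 327938 = -327769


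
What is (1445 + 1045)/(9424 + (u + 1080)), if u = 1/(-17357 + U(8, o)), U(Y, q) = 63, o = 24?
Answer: 8612412/36331235 ≈ 0.23705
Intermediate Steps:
u = -1/17294 (u = 1/(-17357 + 63) = 1/(-17294) = -1/17294 ≈ -5.7823e-5)
(1445 + 1045)/(9424 + (u + 1080)) = (1445 + 1045)/(9424 + (-1/17294 + 1080)) = 2490/(9424 + 18677519/17294) = 2490/(181656175/17294) = 2490*(17294/181656175) = 8612412/36331235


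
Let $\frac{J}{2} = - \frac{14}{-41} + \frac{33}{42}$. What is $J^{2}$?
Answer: $\frac{418609}{82369} \approx 5.0821$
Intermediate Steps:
$J = \frac{647}{287}$ ($J = 2 \left(- \frac{14}{-41} + \frac{33}{42}\right) = 2 \left(\left(-14\right) \left(- \frac{1}{41}\right) + 33 \cdot \frac{1}{42}\right) = 2 \left(\frac{14}{41} + \frac{11}{14}\right) = 2 \cdot \frac{647}{574} = \frac{647}{287} \approx 2.2544$)
$J^{2} = \left(\frac{647}{287}\right)^{2} = \frac{418609}{82369}$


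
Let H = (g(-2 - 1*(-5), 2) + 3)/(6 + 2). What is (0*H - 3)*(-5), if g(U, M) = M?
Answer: 15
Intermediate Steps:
H = 5/8 (H = (2 + 3)/(6 + 2) = 5/8 ≈ 0.62500)
(0*H - 3)*(-5) = (0*(5/8) - 3)*(-5) = (0 - 3)*(-5) = -3*(-5) = 15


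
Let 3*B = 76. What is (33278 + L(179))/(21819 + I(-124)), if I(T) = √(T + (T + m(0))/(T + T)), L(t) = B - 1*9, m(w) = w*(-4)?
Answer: 1452898118/952137769 - 99883*I*√494/2856413307 ≈ 1.5259 - 0.0007772*I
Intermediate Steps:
B = 76/3 (B = (⅓)*76 = 76/3 ≈ 25.333)
m(w) = -4*w
L(t) = 49/3 (L(t) = 76/3 - 1*9 = 76/3 - 9 = 49/3)
I(T) = √(½ + T) (I(T) = √(T + (T - 4*0)/(T + T)) = √(T + (T + 0)/((2*T))) = √(T + T*(1/(2*T))) = √(T + ½) = √(½ + T))
(33278 + L(179))/(21819 + I(-124)) = (33278 + 49/3)/(21819 + √(2 + 4*(-124))/2) = 99883/(3*(21819 + √(2 - 496)/2)) = 99883/(3*(21819 + √(-494)/2)) = 99883/(3*(21819 + (I*√494)/2)) = 99883/(3*(21819 + I*√494/2))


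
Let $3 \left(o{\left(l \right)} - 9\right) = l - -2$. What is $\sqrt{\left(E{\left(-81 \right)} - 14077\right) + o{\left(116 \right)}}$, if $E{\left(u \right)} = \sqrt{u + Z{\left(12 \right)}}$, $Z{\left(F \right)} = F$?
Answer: $\frac{\sqrt{-126258 + 9 i \sqrt{69}}}{3} \approx 0.035066 + 118.44 i$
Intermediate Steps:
$o{\left(l \right)} = \frac{29}{3} + \frac{l}{3}$ ($o{\left(l \right)} = 9 + \frac{l - -2}{3} = 9 + \frac{l + 2}{3} = 9 + \frac{2 + l}{3} = 9 + \left(\frac{2}{3} + \frac{l}{3}\right) = \frac{29}{3} + \frac{l}{3}$)
$E{\left(u \right)} = \sqrt{12 + u}$ ($E{\left(u \right)} = \sqrt{u + 12} = \sqrt{12 + u}$)
$\sqrt{\left(E{\left(-81 \right)} - 14077\right) + o{\left(116 \right)}} = \sqrt{\left(\sqrt{12 - 81} - 14077\right) + \left(\frac{29}{3} + \frac{1}{3} \cdot 116\right)} = \sqrt{\left(\sqrt{-69} - 14077\right) + \left(\frac{29}{3} + \frac{116}{3}\right)} = \sqrt{\left(i \sqrt{69} - 14077\right) + \frac{145}{3}} = \sqrt{\left(-14077 + i \sqrt{69}\right) + \frac{145}{3}} = \sqrt{- \frac{42086}{3} + i \sqrt{69}}$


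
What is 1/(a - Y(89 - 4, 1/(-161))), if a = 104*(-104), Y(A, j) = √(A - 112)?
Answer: I/(-10816*I + 3*√3) ≈ -9.2456e-5 + 4.4417e-8*I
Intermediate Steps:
Y(A, j) = √(-112 + A)
a = -10816
1/(a - Y(89 - 4, 1/(-161))) = 1/(-10816 - √(-112 + (89 - 4))) = 1/(-10816 - √(-112 + 85)) = 1/(-10816 - √(-27)) = 1/(-10816 - 3*I*√3)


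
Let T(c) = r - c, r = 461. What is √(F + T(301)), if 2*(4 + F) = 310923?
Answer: √622470/2 ≈ 394.48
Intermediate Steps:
F = 310915/2 (F = -4 + (½)*310923 = -4 + 310923/2 = 310915/2 ≈ 1.5546e+5)
T(c) = 461 - c
√(F + T(301)) = √(310915/2 + (461 - 1*301)) = √(310915/2 + (461 - 301)) = √(310915/2 + 160) = √(311235/2) = √622470/2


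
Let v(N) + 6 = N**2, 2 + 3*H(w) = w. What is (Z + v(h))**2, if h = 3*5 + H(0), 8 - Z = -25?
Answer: 4376464/81 ≈ 54030.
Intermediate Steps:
Z = 33 (Z = 8 - 1*(-25) = 8 + 25 = 33)
H(w) = -2/3 + w/3
h = 43/3 (h = 3*5 + (-2/3 + (1/3)*0) = 15 + (-2/3 + 0) = 15 - 2/3 = 43/3 ≈ 14.333)
v(N) = -6 + N**2
(Z + v(h))**2 = (33 + (-6 + (43/3)**2))**2 = (33 + (-6 + 1849/9))**2 = (33 + 1795/9)**2 = (2092/9)**2 = 4376464/81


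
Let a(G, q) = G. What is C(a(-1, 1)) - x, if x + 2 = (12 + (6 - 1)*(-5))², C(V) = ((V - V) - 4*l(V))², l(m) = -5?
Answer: 233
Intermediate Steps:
C(V) = 400 (C(V) = ((V - V) - 4*(-5))² = (0 + 20)² = 20² = 400)
x = 167 (x = -2 + (12 + (6 - 1)*(-5))² = -2 + (12 + 5*(-5))² = -2 + (12 - 25)² = -2 + (-13)² = -2 + 169 = 167)
C(a(-1, 1)) - x = 400 - 1*167 = 400 - 167 = 233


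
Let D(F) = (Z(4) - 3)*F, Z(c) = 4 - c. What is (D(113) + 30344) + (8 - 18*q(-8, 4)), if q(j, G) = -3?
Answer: 30067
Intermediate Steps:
D(F) = -3*F (D(F) = ((4 - 1*4) - 3)*F = ((4 - 4) - 3)*F = (0 - 3)*F = -3*F)
(D(113) + 30344) + (8 - 18*q(-8, 4)) = (-3*113 + 30344) + (8 - 18*(-3)) = (-339 + 30344) + (8 + 54) = 30005 + 62 = 30067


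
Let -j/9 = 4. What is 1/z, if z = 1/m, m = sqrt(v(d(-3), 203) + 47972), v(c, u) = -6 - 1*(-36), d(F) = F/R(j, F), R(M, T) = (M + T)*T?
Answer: sqrt(48002) ≈ 219.09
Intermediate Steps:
j = -36 (j = -9*4 = -36)
R(M, T) = T*(M + T)
d(F) = 1/(-36 + F) (d(F) = F/((F*(-36 + F))) = F*(1/(F*(-36 + F))) = 1/(-36 + F))
v(c, u) = 30 (v(c, u) = -6 + 36 = 30)
m = sqrt(48002) (m = sqrt(30 + 47972) = sqrt(48002) ≈ 219.09)
z = sqrt(48002)/48002 (z = 1/(sqrt(48002)) = sqrt(48002)/48002 ≈ 0.0045643)
1/z = 1/(sqrt(48002)/48002) = sqrt(48002)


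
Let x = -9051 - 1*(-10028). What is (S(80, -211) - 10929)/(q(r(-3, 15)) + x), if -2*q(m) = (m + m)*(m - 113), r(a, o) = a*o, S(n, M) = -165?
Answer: 11094/6133 ≈ 1.8089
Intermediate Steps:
x = 977 (x = -9051 + 10028 = 977)
q(m) = -m*(-113 + m) (q(m) = -(m + m)*(m - 113)/2 = -2*m*(-113 + m)/2 = -m*(-113 + m))
(S(80, -211) - 10929)/(q(r(-3, 15)) + x) = (-165 - 10929)/((-3*15)*(113 - (-3)*15) + 977) = -11094/(-45*(113 - 1*(-45)) + 977) = -11094/(-45*(113 + 45) + 977) = -11094/(-45*158 + 977) = -11094/(-7110 + 977) = -11094/(-6133) = -11094*(-1/6133) = 11094/6133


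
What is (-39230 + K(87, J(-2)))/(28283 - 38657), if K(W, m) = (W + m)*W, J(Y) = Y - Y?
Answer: 4523/1482 ≈ 3.0520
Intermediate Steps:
J(Y) = 0
K(W, m) = W*(W + m)
(-39230 + K(87, J(-2)))/(28283 - 38657) = (-39230 + 87*(87 + 0))/(28283 - 38657) = (-39230 + 87*87)/(-10374) = (-39230 + 7569)*(-1/10374) = -31661*(-1/10374) = 4523/1482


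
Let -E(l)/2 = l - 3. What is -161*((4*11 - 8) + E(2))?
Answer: -6118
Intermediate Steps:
E(l) = 6 - 2*l (E(l) = -2*(l - 3) = -2*(-3 + l) = 6 - 2*l)
-161*((4*11 - 8) + E(2)) = -161*((4*11 - 8) + (6 - 2*2)) = -161*((44 - 8) + (6 - 4)) = -161*(36 + 2) = -161*38 = -6118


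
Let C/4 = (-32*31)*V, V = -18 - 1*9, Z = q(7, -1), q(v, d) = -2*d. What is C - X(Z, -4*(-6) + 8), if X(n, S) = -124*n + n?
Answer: 107382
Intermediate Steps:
Z = 2 (Z = -2*(-1) = 2)
V = -27 (V = -18 - 9 = -27)
X(n, S) = -123*n
C = 107136 (C = 4*(-32*31*(-27)) = 4*(-992*(-27)) = 4*26784 = 107136)
C - X(Z, -4*(-6) + 8) = 107136 - (-123)*2 = 107136 - 1*(-246) = 107136 + 246 = 107382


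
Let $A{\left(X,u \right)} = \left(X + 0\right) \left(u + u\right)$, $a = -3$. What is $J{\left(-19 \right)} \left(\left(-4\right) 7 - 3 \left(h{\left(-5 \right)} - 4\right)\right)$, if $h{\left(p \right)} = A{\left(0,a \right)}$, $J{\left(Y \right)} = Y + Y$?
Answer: $608$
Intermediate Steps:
$J{\left(Y \right)} = 2 Y$
$A{\left(X,u \right)} = 2 X u$ ($A{\left(X,u \right)} = X 2 u = 2 X u$)
$h{\left(p \right)} = 0$ ($h{\left(p \right)} = 2 \cdot 0 \left(-3\right) = 0$)
$J{\left(-19 \right)} \left(\left(-4\right) 7 - 3 \left(h{\left(-5 \right)} - 4\right)\right) = 2 \left(-19\right) \left(\left(-4\right) 7 - 3 \left(0 - 4\right)\right) = - 38 \left(-28 - -12\right) = - 38 \left(-28 + 12\right) = \left(-38\right) \left(-16\right) = 608$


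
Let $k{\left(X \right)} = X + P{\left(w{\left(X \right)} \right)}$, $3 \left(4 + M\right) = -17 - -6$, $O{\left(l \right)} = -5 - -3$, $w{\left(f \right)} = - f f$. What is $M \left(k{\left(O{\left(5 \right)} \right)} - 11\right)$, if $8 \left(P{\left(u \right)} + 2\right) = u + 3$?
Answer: $\frac{2783}{24} \approx 115.96$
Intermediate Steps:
$w{\left(f \right)} = - f^{2}$
$O{\left(l \right)} = -2$ ($O{\left(l \right)} = -5 + 3 = -2$)
$M = - \frac{23}{3}$ ($M = -4 + \frac{-17 - -6}{3} = -4 + \frac{-17 + 6}{3} = -4 + \frac{1}{3} \left(-11\right) = -4 - \frac{11}{3} = - \frac{23}{3} \approx -7.6667$)
$P{\left(u \right)} = - \frac{13}{8} + \frac{u}{8}$ ($P{\left(u \right)} = -2 + \frac{u + 3}{8} = -2 + \frac{3 + u}{8} = -2 + \left(\frac{3}{8} + \frac{u}{8}\right) = - \frac{13}{8} + \frac{u}{8}$)
$k{\left(X \right)} = - \frac{13}{8} + X - \frac{X^{2}}{8}$ ($k{\left(X \right)} = X + \left(- \frac{13}{8} + \frac{\left(-1\right) X^{2}}{8}\right) = X - \left(\frac{13}{8} + \frac{X^{2}}{8}\right) = - \frac{13}{8} + X - \frac{X^{2}}{8}$)
$M \left(k{\left(O{\left(5 \right)} \right)} - 11\right) = - \frac{23 \left(\left(- \frac{13}{8} - 2 - \frac{\left(-2\right)^{2}}{8}\right) - 11\right)}{3} = - \frac{23 \left(\left(- \frac{13}{8} - 2 - \frac{1}{2}\right) - 11\right)}{3} = - \frac{23 \left(- \frac{33}{8} - 11\right)}{3} = \left(- \frac{23}{3}\right) \left(- \frac{121}{8}\right) = \frac{2783}{24}$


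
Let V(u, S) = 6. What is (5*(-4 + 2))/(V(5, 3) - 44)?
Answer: 5/19 ≈ 0.26316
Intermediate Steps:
(5*(-4 + 2))/(V(5, 3) - 44) = (5*(-4 + 2))/(6 - 44) = (5*(-2))/(-38) = -1/38*(-10) = 5/19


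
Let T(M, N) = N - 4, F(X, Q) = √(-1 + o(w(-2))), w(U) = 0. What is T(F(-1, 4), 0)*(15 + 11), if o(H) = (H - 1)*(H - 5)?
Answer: -104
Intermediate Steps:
o(H) = (-1 + H)*(-5 + H)
F(X, Q) = 2 (F(X, Q) = √(-1 + (5 + 0² - 6*0)) = √(-1 + (5 + 0 + 0)) = √(-1 + 5) = √4 = 2)
T(M, N) = -4 + N
T(F(-1, 4), 0)*(15 + 11) = (-4 + 0)*(15 + 11) = -4*26 = -104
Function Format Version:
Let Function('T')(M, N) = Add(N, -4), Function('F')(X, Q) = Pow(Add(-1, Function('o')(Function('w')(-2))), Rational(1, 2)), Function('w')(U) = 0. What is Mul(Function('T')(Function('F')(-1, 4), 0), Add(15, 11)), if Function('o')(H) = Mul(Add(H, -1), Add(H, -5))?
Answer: -104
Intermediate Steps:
Function('o')(H) = Mul(Add(-1, H), Add(-5, H))
Function('F')(X, Q) = 2 (Function('F')(X, Q) = Pow(Add(-1, Add(5, Pow(0, 2), Mul(-6, 0))), Rational(1, 2)) = Pow(Add(-1, Add(5, 0, 0)), Rational(1, 2)) = Pow(Add(-1, 5), Rational(1, 2)) = Pow(4, Rational(1, 2)) = 2)
Function('T')(M, N) = Add(-4, N)
Mul(Function('T')(Function('F')(-1, 4), 0), Add(15, 11)) = Mul(Add(-4, 0), Add(15, 11)) = Mul(-4, 26) = -104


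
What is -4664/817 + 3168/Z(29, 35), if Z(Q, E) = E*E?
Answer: -3125144/1000825 ≈ -3.1226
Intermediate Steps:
Z(Q, E) = E**2
-4664/817 + 3168/Z(29, 35) = -4664/817 + 3168/(35**2) = -4664*1/817 + 3168/1225 = -4664/817 + 3168*(1/1225) = -4664/817 + 3168/1225 = -3125144/1000825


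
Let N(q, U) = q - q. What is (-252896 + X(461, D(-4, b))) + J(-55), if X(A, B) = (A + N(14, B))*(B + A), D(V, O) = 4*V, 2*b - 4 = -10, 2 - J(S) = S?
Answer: -47694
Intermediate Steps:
J(S) = 2 - S
b = -3 (b = 2 + (½)*(-10) = 2 - 5 = -3)
N(q, U) = 0
X(A, B) = A*(A + B) (X(A, B) = (A + 0)*(B + A) = A*(A + B))
(-252896 + X(461, D(-4, b))) + J(-55) = (-252896 + 461*(461 + 4*(-4))) + (2 - 1*(-55)) = (-252896 + 461*(461 - 16)) + (2 + 55) = (-252896 + 461*445) + 57 = (-252896 + 205145) + 57 = -47751 + 57 = -47694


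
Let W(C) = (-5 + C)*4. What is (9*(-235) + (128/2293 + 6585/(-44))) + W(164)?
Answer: -164313041/100892 ≈ -1628.6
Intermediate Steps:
W(C) = -20 + 4*C
(9*(-235) + (128/2293 + 6585/(-44))) + W(164) = (9*(-235) + (128/2293 + 6585/(-44))) + (-20 + 4*164) = (-2115 + (128*(1/2293) + 6585*(-1/44))) + (-20 + 656) = (-2115 + (128/2293 - 6585/44)) + 636 = (-2115 - 15093773/100892) + 636 = -228480353/100892 + 636 = -164313041/100892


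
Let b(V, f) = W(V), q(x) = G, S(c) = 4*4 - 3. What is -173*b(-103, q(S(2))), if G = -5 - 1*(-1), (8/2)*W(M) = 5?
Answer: -865/4 ≈ -216.25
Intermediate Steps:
W(M) = 5/4 (W(M) = (1/4)*5 = 5/4)
G = -4 (G = -5 + 1 = -4)
S(c) = 13 (S(c) = 16 - 3 = 13)
q(x) = -4
b(V, f) = 5/4
-173*b(-103, q(S(2))) = -173*5/4 = -865/4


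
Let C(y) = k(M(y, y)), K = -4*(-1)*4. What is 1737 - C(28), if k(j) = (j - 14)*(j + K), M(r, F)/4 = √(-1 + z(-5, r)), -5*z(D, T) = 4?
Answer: 9949/5 - 24*I*√5/5 ≈ 1989.8 - 10.733*I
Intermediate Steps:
z(D, T) = -⅘ (z(D, T) = -⅕*4 = -⅘)
M(r, F) = 12*I*√5/5 (M(r, F) = 4*√(-1 - ⅘) = 4*√(-9/5) = 4*(3*I*√5/5) = 12*I*√5/5)
K = 16 (K = 4*4 = 16)
k(j) = (-14 + j)*(16 + j) (k(j) = (j - 14)*(j + 16) = (-14 + j)*(16 + j))
C(y) = -1264/5 + 24*I*√5/5 (C(y) = -224 + (12*I*√5/5)² + 2*(12*I*√5/5) = -224 - 144/5 + 24*I*√5/5 = -1264/5 + 24*I*√5/5)
1737 - C(28) = 1737 - (-1264/5 + 24*I*√5/5) = 1737 + (1264/5 - 24*I*√5/5) = 9949/5 - 24*I*√5/5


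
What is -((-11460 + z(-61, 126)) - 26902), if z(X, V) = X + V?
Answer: 38297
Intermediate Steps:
z(X, V) = V + X
-((-11460 + z(-61, 126)) - 26902) = -((-11460 + (126 - 61)) - 26902) = -((-11460 + 65) - 26902) = -(-11395 - 26902) = -1*(-38297) = 38297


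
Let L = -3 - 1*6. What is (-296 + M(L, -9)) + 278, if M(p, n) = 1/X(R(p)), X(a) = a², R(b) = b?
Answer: -1457/81 ≈ -17.988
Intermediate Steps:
L = -9 (L = -3 - 6 = -9)
M(p, n) = p⁻² (M(p, n) = 1/(p²) = p⁻²)
(-296 + M(L, -9)) + 278 = (-296 + (-9)⁻²) + 278 = (-296 + 1/81) + 278 = -23975/81 + 278 = -1457/81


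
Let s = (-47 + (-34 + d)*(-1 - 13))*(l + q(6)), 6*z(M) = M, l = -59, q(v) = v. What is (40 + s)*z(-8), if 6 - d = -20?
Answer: 4540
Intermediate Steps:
d = 26 (d = 6 - 1*(-20) = 6 + 20 = 26)
z(M) = M/6
s = -3445 (s = (-47 + (-34 + 26)*(-1 - 13))*(-59 + 6) = (-47 - 8*(-14))*(-53) = (-47 + 112)*(-53) = 65*(-53) = -3445)
(40 + s)*z(-8) = (40 - 3445)*((1/6)*(-8)) = -3405*(-4/3) = 4540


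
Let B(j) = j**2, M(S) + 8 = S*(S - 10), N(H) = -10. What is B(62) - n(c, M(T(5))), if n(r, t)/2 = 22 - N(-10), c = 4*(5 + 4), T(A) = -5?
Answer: 3780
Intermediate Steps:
M(S) = -8 + S*(-10 + S) (M(S) = -8 + S*(S - 10) = -8 + S*(-10 + S))
c = 36 (c = 4*9 = 36)
n(r, t) = 64 (n(r, t) = 2*(22 - 1*(-10)) = 2*(22 + 10) = 2*32 = 64)
B(62) - n(c, M(T(5))) = 62**2 - 1*64 = 3844 - 64 = 3780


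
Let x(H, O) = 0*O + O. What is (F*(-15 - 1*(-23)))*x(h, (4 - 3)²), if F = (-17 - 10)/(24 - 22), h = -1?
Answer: -108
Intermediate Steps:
x(H, O) = O (x(H, O) = 0 + O = O)
F = -27/2 ≈ -13.500
(F*(-15 - 1*(-23)))*x(h, (4 - 3)²) = (-27*(-15 - 1*(-23))/2)*(4 - 3)² = -27*(-15 + 23)/2*1² = -27/2*8*1 = -108*1 = -108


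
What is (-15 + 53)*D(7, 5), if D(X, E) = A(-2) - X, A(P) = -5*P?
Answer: 114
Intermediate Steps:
D(X, E) = 10 - X (D(X, E) = -5*(-2) - X = 10 - X)
(-15 + 53)*D(7, 5) = (-15 + 53)*(10 - 1*7) = 38*(10 - 7) = 38*3 = 114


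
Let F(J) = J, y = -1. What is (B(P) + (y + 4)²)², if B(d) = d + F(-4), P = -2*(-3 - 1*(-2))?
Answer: 49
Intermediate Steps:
P = 2 (P = -2*(-3 + 2) = -2*(-1) = 2)
B(d) = -4 + d (B(d) = d - 4 = -4 + d)
(B(P) + (y + 4)²)² = ((-4 + 2) + (-1 + 4)²)² = (-2 + 3²)² = (-2 + 9)² = 7² = 49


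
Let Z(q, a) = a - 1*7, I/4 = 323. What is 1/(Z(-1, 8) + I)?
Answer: 1/1293 ≈ 0.00077340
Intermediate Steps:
I = 1292 (I = 4*323 = 1292)
Z(q, a) = -7 + a (Z(q, a) = a - 7 = -7 + a)
1/(Z(-1, 8) + I) = 1/((-7 + 8) + 1292) = 1/(1 + 1292) = 1/1293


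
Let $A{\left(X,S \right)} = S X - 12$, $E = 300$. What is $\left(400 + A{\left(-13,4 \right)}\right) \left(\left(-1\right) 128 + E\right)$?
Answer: $57792$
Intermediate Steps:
$A{\left(X,S \right)} = -12 + S X$
$\left(400 + A{\left(-13,4 \right)}\right) \left(\left(-1\right) 128 + E\right) = \left(400 + \left(-12 + 4 \left(-13\right)\right)\right) \left(\left(-1\right) 128 + 300\right) = \left(400 - 64\right) \left(-128 + 300\right) = \left(400 - 64\right) 172 = 336 \cdot 172 = 57792$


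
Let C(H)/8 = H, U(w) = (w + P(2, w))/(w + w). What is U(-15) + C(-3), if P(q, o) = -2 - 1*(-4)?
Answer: -707/30 ≈ -23.567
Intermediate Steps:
P(q, o) = 2 (P(q, o) = -2 + 4 = 2)
U(w) = (2 + w)/(2*w) (U(w) = (w + 2)/(w + w) = (2 + w)/((2*w)) = (2 + w)*(1/(2*w)) = (2 + w)/(2*w))
C(H) = 8*H
U(-15) + C(-3) = (½)*(2 - 15)/(-15) + 8*(-3) = (½)*(-1/15)*(-13) - 24 = 13/30 - 24 = -707/30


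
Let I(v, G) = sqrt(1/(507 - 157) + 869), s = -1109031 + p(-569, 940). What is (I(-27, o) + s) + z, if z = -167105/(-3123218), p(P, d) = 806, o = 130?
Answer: -3461228100945/3123218 + sqrt(4258114)/70 ≈ -1.1082e+6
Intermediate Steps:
s = -1108225 (s = -1109031 + 806 = -1108225)
I(v, G) = sqrt(4258114)/70 (I(v, G) = sqrt(1/350 + 869) = sqrt(304151/350) = sqrt(4258114)/70)
z = 167105/3123218 (z = -167105*(-1/3123218) = 167105/3123218 ≈ 0.053504)
(I(-27, o) + s) + z = (sqrt(4258114)/70 - 1108225) + 167105/3123218 = (-1108225 + sqrt(4258114)/70) + 167105/3123218 = -3461228100945/3123218 + sqrt(4258114)/70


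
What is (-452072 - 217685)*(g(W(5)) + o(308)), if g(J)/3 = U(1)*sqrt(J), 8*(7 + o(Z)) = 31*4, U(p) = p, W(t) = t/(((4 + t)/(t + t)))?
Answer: -11385869/2 - 3348785*sqrt(2) ≈ -1.0429e+7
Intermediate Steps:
W(t) = 2*t**2/(4 + t) (W(t) = t/(((4 + t)/((2*t)))) = t/(((4 + t)*(1/(2*t)))) = t/(((4 + t)/(2*t))) = t*(2*t/(4 + t)) = 2*t**2/(4 + t))
o(Z) = 17/2 (o(Z) = -7 + (31*4)/8 = -7 + (1/8)*124 = -7 + 31/2 = 17/2)
g(J) = 3*sqrt(J) (g(J) = 3*(1*sqrt(J)) = 3*sqrt(J))
(-452072 - 217685)*(g(W(5)) + o(308)) = (-452072 - 217685)*(3*sqrt(2*5**2/(4 + 5)) + 17/2) = -669757*(3*sqrt(2*25/9) + 17/2) = -669757*(3*sqrt(2*25*(1/9)) + 17/2) = -669757*(3*sqrt(50/9) + 17/2) = -669757*(3*(5*sqrt(2)/3) + 17/2) = -669757*(5*sqrt(2) + 17/2) = -669757*(17/2 + 5*sqrt(2)) = -11385869/2 - 3348785*sqrt(2)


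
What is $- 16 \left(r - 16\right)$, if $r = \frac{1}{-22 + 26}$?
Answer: $252$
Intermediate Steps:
$r = \frac{1}{4} \approx 0.25$
$- 16 \left(r - 16\right) = - 16 \left(\frac{1}{4} - 16\right) = \left(-16\right) \left(- \frac{63}{4}\right) = 252$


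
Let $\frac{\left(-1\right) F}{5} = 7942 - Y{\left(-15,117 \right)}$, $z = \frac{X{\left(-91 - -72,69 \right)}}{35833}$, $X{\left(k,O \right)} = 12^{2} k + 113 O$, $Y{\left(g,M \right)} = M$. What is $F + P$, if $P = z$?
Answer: $- \frac{200280152}{5119} \approx -39125.0$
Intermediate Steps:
$X{\left(k,O \right)} = 113 O + 144 k$ ($X{\left(k,O \right)} = 144 k + 113 O = 113 O + 144 k$)
$z = \frac{723}{5119}$ ($z = \frac{113 \cdot 69 + 144 \left(-91 - -72\right)}{35833} = \left(7797 + 144 \left(-91 + 72\right)\right) \frac{1}{35833} = \left(7797 + 144 \left(-19\right)\right) \frac{1}{35833} = \left(7797 - 2736\right) \frac{1}{35833} = 5061 \cdot \frac{1}{35833} = \frac{723}{5119} \approx 0.14124$)
$F = -39125$ ($F = - 5 \left(7942 - 117\right) = \left(-5\right) 7825 = -39125$)
$P = \frac{723}{5119} \approx 0.14124$
$F + P = -39125 + \frac{723}{5119} = - \frac{200280152}{5119}$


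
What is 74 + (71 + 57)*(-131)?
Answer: -16694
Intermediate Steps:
74 + (71 + 57)*(-131) = 74 + 128*(-131) = 74 - 16768 = -16694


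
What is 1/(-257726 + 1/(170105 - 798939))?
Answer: -628834/162066871485 ≈ -3.8801e-6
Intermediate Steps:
1/(-257726 + 1/(170105 - 798939)) = 1/(-257726 + 1/(-628834)) = 1/(-257726 - 1/628834) = 1/(-162066871485/628834) = -628834/162066871485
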